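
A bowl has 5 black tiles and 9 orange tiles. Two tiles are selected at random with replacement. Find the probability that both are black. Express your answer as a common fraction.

Multiply the conditional probability of each draw in order, with replacement (the composition resets each draw).
P = (5/14) · (5/14) = 25/196 ≈ 0.1276.

25/196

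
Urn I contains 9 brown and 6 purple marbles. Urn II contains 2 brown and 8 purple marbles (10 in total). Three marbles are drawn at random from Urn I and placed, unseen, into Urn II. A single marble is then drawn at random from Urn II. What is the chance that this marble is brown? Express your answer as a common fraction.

19/65

Condition on how many of the transferred marbles are brown (from Urn I: 9 brown of 15; then Urn II has 13 total).
  0 brown: C(9,0)C(6,3)/C(15,3) = 4/91; then P = 2/13
  1 brown: C(9,1)C(6,2)/C(15,3) = 27/91; then P = 3/13
  2 brown: C(9,2)C(6,1)/C(15,3) = 216/455; then P = 4/13
  3 brown: C(9,3)C(6,0)/C(15,3) = 12/65; then P = 5/13
P(brown from Urn II) = 19/65 ≈ 0.2923.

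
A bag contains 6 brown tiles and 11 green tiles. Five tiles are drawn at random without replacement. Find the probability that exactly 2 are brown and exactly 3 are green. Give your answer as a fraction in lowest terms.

Unordered draws without replacement: count favorable combinations over C(17,5).
Favorable = C(6,2) · C(11,3) = 2475; total = C(17,5) = 6188.
P = 2475/6188 = 2475/6188 ≈ 0.4000.

2475/6188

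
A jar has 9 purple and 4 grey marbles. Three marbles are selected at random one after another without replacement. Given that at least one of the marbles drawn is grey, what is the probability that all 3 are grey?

P(all 3 grey) = C(4,3)/C(13,3) = 2/143; P(at least one grey) = 1 − C(9,3)/C(13,3) = 101/143.
Since 'all 3 grey' ⊆ 'at least one grey', P(all 3 | at least one) = 2/143 / 101/143 = 2/101 ≈ 0.0198.

2/101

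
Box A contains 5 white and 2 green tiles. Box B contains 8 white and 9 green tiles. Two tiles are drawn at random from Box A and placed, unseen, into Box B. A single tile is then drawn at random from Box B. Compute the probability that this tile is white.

66/133

Condition on how many of the transferred tiles are white (from Box A: 5 white of 7; then Box B has 19 total).
  0 white: C(5,0)C(2,2)/C(7,2) = 1/21; then P = 8/19
  1 white: C(5,1)C(2,1)/C(7,2) = 10/21; then P = 9/19
  2 white: C(5,2)C(2,0)/C(7,2) = 10/21; then P = 10/19
P(white from Box B) = 66/133 ≈ 0.4962.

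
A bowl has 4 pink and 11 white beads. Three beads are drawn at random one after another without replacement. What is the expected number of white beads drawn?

By linearity of expectation, E[X] = Σ P(draw i is white); by symmetry each draw (even without replacement) has P(white) = 11/15.
E[X] = 3 · 11/15 = 11/5 ≈ 2.2000.

11/5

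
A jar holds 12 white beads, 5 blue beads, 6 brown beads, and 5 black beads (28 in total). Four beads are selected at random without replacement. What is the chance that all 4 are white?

11/455

Unordered draws without replacement: count favorable combinations over C(28,4).
Favorable = C(12,4) · C(5,0) · C(6,0) · C(5,0) = 495; total = C(28,4) = 20475.
P = 495/20475 = 11/455 ≈ 0.0242.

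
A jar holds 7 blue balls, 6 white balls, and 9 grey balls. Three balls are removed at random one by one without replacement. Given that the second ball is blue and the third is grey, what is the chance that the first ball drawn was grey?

P(first=grey and the second ball is blue and the third is grey) = (9/22)·(7/21)·(8/20) = 3/55.
P(E) = Σ over first color = 9/220 + 9/220 + 3/55 = 3/22.
By Bayes, P(first=grey | E) = 3/55 / 3/22 = 2/5 ≈ 0.4000.

2/5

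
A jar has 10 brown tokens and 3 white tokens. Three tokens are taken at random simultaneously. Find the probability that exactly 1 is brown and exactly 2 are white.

15/143

Unordered draws without replacement: count favorable combinations over C(13,3).
Favorable = C(10,1) · C(3,2) = 30; total = C(13,3) = 286.
P = 30/286 = 15/143 ≈ 0.1049.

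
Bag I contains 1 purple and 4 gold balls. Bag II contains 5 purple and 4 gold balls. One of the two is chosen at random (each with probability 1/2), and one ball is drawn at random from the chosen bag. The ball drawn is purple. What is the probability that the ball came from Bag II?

P(purple | Bag I) = 1/5; P(purple | Bag II) = 5/9.
P(purple) = 1/2·1/5 + 1/2·5/9 = 17/45.
By Bayes' rule, P(Bag II | purple) = 5/18 / 17/45 = 25/34 ≈ 0.7353.

25/34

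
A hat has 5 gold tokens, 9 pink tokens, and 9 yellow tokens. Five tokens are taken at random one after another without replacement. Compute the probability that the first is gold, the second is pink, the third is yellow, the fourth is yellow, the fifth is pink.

216/33649

Multiply the conditional probability of each draw in order, without replacement, so each draw removes one from its color and from the total.
P = (5/23) · (9/22) · (9/21) · (8/20) · (8/19) = 216/33649 ≈ 0.0064.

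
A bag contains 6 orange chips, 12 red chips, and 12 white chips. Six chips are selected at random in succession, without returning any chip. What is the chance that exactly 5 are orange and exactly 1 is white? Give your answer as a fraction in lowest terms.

Unordered draws without replacement: count favorable combinations over C(30,6).
Favorable = C(6,5) · C(12,0) · C(12,1) = 72; total = C(30,6) = 593775.
P = 72/593775 = 8/65975 ≈ 0.0001.

8/65975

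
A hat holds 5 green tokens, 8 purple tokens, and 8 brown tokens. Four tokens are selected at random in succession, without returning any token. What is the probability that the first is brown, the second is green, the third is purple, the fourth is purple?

Multiply the conditional probability of each draw in order, without replacement, so each draw removes one from its color and from the total.
P = (8/21) · (5/20) · (8/19) · (7/18) = 8/513 ≈ 0.0156.

8/513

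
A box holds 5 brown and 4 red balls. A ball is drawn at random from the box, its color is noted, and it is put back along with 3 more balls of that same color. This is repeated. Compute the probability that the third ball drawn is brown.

Sum over the four possibilities for the first two draws (brown/not-brown each), tracking how the brown count and total change by +3 per draw.
P(third is brown) = 5/9 ≈ 0.5556. (In a Pólya urn every draw has the same marginal probability 5/9.)

5/9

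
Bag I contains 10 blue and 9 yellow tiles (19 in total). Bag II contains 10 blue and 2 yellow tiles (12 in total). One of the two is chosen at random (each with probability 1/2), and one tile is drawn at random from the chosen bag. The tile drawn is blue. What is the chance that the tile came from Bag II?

19/31

P(blue | Bag I) = 10/19; P(blue | Bag II) = 5/6.
P(blue) = 1/2·10/19 + 1/2·5/6 = 155/228.
By Bayes' rule, P(Bag II | blue) = 5/12 / 155/228 = 19/31 ≈ 0.6129.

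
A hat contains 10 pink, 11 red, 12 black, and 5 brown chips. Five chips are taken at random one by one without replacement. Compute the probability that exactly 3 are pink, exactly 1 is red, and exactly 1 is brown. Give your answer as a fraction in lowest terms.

Unordered draws without replacement: count favorable combinations over C(38,5).
Favorable = C(10,3) · C(11,1) · C(12,0) · C(5,1) = 6600; total = C(38,5) = 501942.
P = 6600/501942 = 1100/83657 ≈ 0.0131.

1100/83657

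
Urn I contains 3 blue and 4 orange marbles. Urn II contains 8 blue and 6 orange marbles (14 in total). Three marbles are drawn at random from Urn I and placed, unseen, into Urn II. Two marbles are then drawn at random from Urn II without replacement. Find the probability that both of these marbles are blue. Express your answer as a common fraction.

271/952

Condition on how many of the transferred marbles are blue (from Urn I: 3 blue of 7; then Urn II has 17 total).
  0 blue: C(3,0)C(4,3)/C(7,3) = 4/35; then P = C(8,2)/C(17,2) = 7/34
  1 blue: C(3,1)C(4,2)/C(7,3) = 18/35; then P = C(9,2)/C(17,2) = 9/34
  2 blue: C(3,2)C(4,1)/C(7,3) = 12/35; then P = C(10,2)/C(17,2) = 45/136
  3 blue: C(3,3)C(4,0)/C(7,3) = 1/35; then P = C(11,2)/C(17,2) = 55/136
P(both blue) = 271/952 ≈ 0.2847.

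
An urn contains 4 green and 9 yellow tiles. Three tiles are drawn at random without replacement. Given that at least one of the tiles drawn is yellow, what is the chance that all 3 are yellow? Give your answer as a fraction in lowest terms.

P(all 3 yellow) = C(9,3)/C(13,3) = 42/143; P(at least one yellow) = 1 − C(4,3)/C(13,3) = 141/143.
Since 'all 3 yellow' ⊆ 'at least one yellow', P(all 3 | at least one) = 42/143 / 141/143 = 14/47 ≈ 0.2979.

14/47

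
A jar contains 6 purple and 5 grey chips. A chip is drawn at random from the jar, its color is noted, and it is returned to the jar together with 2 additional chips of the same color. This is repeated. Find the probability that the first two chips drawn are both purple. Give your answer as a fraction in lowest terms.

After a purple draw the jar holds 8 purple out of 13.
P = (6/11)·(8/13) = 48/143 ≈ 0.3357.

48/143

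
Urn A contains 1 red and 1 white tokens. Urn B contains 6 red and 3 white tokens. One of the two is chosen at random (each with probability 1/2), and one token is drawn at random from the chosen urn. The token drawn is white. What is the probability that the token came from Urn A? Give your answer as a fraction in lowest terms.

3/5

P(white | Urn A) = 1/2; P(white | Urn B) = 1/3.
P(white) = 1/2·1/2 + 1/2·1/3 = 5/12.
By Bayes' rule, P(Urn A | white) = 1/4 / 5/12 = 3/5 ≈ 0.6000.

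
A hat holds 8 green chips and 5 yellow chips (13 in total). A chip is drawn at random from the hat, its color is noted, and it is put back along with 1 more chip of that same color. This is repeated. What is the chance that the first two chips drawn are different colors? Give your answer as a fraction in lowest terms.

Either green then yellow, or yellow then green; after the first draw the total is 14.
P = (8/13)·(5/14) + (5/13)·(8/14) = 40/91 ≈ 0.4396.

40/91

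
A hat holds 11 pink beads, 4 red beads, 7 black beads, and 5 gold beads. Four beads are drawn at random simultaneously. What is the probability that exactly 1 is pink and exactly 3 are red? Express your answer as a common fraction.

Unordered draws without replacement: count favorable combinations over C(27,4).
Favorable = C(11,1) · C(4,3) · C(7,0) · C(5,0) = 44; total = C(27,4) = 17550.
P = 44/17550 = 22/8775 ≈ 0.0025.

22/8775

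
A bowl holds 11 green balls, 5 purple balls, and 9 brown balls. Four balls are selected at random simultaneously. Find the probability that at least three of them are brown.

Sum the hypergeometric tail for j = 3,…,4 brown balls.
Favorable = C(9,3)·C(16,1) + C(9,4)·C(16,0) = 1470; total = C(25,4) = 12650.
P = 1470/12650 = 147/1265 ≈ 0.1162.

147/1265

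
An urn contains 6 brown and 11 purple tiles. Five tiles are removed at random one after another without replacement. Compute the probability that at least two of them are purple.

6017/6188

Sum the hypergeometric tail for j = 2,…,5 purple tiles.
Favorable = C(11,2)·C(6,3) + C(11,3)·C(6,2) + C(11,4)·C(6,1) + C(11,5)·C(6,0) = 6017; total = C(17,5) = 6188.
P = 6017/6188 = 6017/6188 ≈ 0.9724.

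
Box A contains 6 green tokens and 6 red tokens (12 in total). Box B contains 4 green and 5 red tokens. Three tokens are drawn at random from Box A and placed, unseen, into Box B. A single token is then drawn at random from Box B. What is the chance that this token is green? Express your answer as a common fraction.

Condition on how many of the transferred tokens are green (from Box A: 6 green of 12; then Box B has 12 total).
  0 green: C(6,0)C(6,3)/C(12,3) = 1/11; then P = 4/12
  1 green: C(6,1)C(6,2)/C(12,3) = 9/22; then P = 5/12
  2 green: C(6,2)C(6,1)/C(12,3) = 9/22; then P = 6/12
  3 green: C(6,3)C(6,0)/C(12,3) = 1/11; then P = 7/12
P(green from Box B) = 11/24 ≈ 0.4583.

11/24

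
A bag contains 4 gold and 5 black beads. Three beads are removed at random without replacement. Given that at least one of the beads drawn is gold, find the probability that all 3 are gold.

P(all 3 gold) = C(4,3)/C(9,3) = 1/21; P(at least one gold) = 1 − C(5,3)/C(9,3) = 37/42.
Since 'all 3 gold' ⊆ 'at least one gold', P(all 3 | at least one) = 1/21 / 37/42 = 2/37 ≈ 0.0541.

2/37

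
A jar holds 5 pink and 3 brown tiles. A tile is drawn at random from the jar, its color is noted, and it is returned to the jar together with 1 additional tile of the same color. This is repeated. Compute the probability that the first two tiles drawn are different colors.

5/12

Either pink then brown, or brown then pink; after the first draw the total is 9.
P = (5/8)·(3/9) + (3/8)·(5/9) = 5/12 ≈ 0.4167.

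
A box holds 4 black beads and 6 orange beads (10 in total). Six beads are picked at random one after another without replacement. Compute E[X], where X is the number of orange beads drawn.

By linearity of expectation, E[X] = Σ P(draw i is orange); by symmetry each draw (even without replacement) has P(orange) = 6/10.
E[X] = 6 · 6/10 = 18/5 ≈ 3.6000.

18/5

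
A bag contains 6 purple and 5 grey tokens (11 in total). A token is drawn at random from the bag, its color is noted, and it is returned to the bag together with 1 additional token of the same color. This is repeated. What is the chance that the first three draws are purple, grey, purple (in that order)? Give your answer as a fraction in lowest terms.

Track the composition after each reinforcement of +1.
P = (6/11) · (5/12) · (7/13) = 35/286 ≈ 0.1224.

35/286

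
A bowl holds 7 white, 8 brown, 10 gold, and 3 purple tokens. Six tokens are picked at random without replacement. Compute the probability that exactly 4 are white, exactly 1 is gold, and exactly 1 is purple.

5/1794

Unordered draws without replacement: count favorable combinations over C(28,6).
Favorable = C(7,4) · C(8,0) · C(10,1) · C(3,1) = 1050; total = C(28,6) = 376740.
P = 1050/376740 = 5/1794 ≈ 0.0028.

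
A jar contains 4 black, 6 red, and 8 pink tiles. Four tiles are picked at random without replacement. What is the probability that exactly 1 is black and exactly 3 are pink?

56/765

Unordered draws without replacement: count favorable combinations over C(18,4).
Favorable = C(4,1) · C(6,0) · C(8,3) = 224; total = C(18,4) = 3060.
P = 224/3060 = 56/765 ≈ 0.0732.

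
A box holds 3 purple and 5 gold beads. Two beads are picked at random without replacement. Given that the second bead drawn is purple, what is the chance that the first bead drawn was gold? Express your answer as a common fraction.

5/7

P(first=gold and the second bead drawn is purple) = (5/8)·(3/7) = 15/56.
P(the second bead drawn is purple) = Σ over first color = 3/28 + 15/56 = 3/8.
By Bayes, P(first=gold | the second bead drawn is purple) = 15/56 / 3/8 = 5/7 ≈ 0.7143.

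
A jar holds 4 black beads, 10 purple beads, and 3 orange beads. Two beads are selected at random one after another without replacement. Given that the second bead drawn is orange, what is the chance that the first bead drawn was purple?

P(first=purple and the second bead drawn is orange) = (10/17)·(3/16) = 15/136.
P(the second bead drawn is orange) = Σ over first color = 3/68 + 15/136 + 3/136 = 3/17.
By Bayes, P(first=purple | the second bead drawn is orange) = 15/136 / 3/17 = 5/8 ≈ 0.6250.

5/8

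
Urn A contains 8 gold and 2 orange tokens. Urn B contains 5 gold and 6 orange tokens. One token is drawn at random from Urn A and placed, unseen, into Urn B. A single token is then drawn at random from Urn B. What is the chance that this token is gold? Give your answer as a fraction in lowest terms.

Condition on how many of the transferred tokens are gold (from Urn A: 8 gold of 10; then Urn B has 12 total).
  0 gold: C(8,0)C(2,1)/C(10,1) = 1/5; then P = 5/12
  1 gold: C(8,1)C(2,0)/C(10,1) = 4/5; then P = 6/12
P(gold from Urn B) = 29/60 ≈ 0.4833.

29/60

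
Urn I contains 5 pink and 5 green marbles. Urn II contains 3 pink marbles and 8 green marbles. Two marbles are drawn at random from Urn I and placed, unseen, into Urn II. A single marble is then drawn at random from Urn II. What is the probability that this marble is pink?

4/13

Condition on how many of the transferred marbles are pink (from Urn I: 5 pink of 10; then Urn II has 13 total).
  0 pink: C(5,0)C(5,2)/C(10,2) = 2/9; then P = 3/13
  1 pink: C(5,1)C(5,1)/C(10,2) = 5/9; then P = 4/13
  2 pink: C(5,2)C(5,0)/C(10,2) = 2/9; then P = 5/13
P(pink from Urn II) = 4/13 ≈ 0.3077.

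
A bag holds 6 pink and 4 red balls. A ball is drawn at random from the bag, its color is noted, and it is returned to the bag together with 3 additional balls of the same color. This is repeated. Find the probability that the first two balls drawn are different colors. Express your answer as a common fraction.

24/65

Either pink then red, or red then pink; after the first draw the total is 13.
P = (6/10)·(4/13) + (4/10)·(6/13) = 24/65 ≈ 0.3692.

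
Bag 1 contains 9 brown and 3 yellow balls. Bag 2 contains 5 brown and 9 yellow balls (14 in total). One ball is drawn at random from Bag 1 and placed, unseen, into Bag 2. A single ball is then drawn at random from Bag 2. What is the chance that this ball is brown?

Condition on how many of the transferred balls are brown (from Bag 1: 9 brown of 12; then Bag 2 has 15 total).
  0 brown: C(9,0)C(3,1)/C(12,1) = 1/4; then P = 5/15
  1 brown: C(9,1)C(3,0)/C(12,1) = 3/4; then P = 6/15
P(brown from Bag 2) = 23/60 ≈ 0.3833.

23/60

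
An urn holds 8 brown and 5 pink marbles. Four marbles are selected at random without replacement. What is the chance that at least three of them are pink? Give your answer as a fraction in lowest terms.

Sum the hypergeometric tail for j = 3,…,4 pink marbles.
Favorable = C(5,3)·C(8,1) + C(5,4)·C(8,0) = 85; total = C(13,4) = 715.
P = 85/715 = 17/143 ≈ 0.1189.

17/143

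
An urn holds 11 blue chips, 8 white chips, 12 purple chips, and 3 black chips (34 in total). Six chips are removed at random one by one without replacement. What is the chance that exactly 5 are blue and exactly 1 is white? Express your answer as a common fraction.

Unordered draws without replacement: count favorable combinations over C(34,6).
Favorable = C(11,5) · C(8,1) · C(12,0) · C(3,0) = 3696; total = C(34,6) = 1344904.
P = 3696/1344904 = 42/15283 ≈ 0.0027.

42/15283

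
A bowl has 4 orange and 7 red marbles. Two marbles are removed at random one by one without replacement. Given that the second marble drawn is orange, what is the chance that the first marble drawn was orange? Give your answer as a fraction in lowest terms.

3/10

P(first=orange and the second marble drawn is orange) = (4/11)·(3/10) = 6/55.
P(the second marble drawn is orange) = Σ over first color = 6/55 + 14/55 = 4/11.
By Bayes, P(first=orange | the second marble drawn is orange) = 6/55 / 4/11 = 3/10 ≈ 0.3000.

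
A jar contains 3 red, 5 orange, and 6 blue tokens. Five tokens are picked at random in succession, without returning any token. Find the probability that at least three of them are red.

Sum the hypergeometric tail for j = 3,…,3 red tokens.
Favorable = C(3,3)·C(11,2) = 55; total = C(14,5) = 2002.
P = 55/2002 = 5/182 ≈ 0.0275.

5/182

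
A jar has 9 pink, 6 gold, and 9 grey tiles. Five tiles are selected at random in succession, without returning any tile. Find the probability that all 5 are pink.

3/1012

Unordered draws without replacement: count favorable combinations over C(24,5).
Favorable = C(9,5) · C(6,0) · C(9,0) = 126; total = C(24,5) = 42504.
P = 126/42504 = 3/1012 ≈ 0.0030.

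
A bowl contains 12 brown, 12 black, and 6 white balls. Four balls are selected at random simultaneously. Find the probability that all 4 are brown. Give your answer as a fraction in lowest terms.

11/609

Unordered draws without replacement: count favorable combinations over C(30,4).
Favorable = C(12,4) · C(12,0) · C(6,0) = 495; total = C(30,4) = 27405.
P = 495/27405 = 11/609 ≈ 0.0181.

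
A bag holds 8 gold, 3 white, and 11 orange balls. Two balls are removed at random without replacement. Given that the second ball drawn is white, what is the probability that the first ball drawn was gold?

8/21

P(first=gold and the second ball drawn is white) = (8/22)·(3/21) = 4/77.
P(the second ball drawn is white) = Σ over first color = 4/77 + 1/77 + 1/14 = 3/22.
By Bayes, P(first=gold | the second ball drawn is white) = 4/77 / 3/22 = 8/21 ≈ 0.3810.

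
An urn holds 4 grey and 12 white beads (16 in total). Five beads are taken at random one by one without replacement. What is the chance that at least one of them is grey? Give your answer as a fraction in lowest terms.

Use the complement: P(at least one grey) = 1 − P(no grey).
P(none) = C(12,5)/C(16,5) = 792/4368.
So P = 1 − 792/4368 = 149/182 ≈ 0.8187.

149/182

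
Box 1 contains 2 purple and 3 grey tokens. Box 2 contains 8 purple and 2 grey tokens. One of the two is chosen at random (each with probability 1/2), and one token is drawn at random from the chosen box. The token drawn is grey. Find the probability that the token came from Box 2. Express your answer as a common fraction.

P(grey | Box 1) = 3/5; P(grey | Box 2) = 1/5.
P(grey) = 1/2·3/5 + 1/2·1/5 = 2/5.
By Bayes' rule, P(Box 2 | grey) = 1/10 / 2/5 = 1/4 ≈ 0.2500.

1/4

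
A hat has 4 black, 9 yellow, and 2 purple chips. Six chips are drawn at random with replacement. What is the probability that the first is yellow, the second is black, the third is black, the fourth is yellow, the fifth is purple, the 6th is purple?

64/140625

Multiply the conditional probability of each draw in order, with replacement (the composition resets each draw).
P = (9/15) · (4/15) · (4/15) · (9/15) · (2/15) · (2/15) = 64/140625 ≈ 0.0005.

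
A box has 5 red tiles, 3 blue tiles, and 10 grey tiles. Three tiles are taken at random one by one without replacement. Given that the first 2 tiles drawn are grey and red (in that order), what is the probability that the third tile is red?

After removing 1 red, 1 grey, the box has 4 red out of 16 remaining.
P(third is red | given) = 4/16 = 1/4 ≈ 0.2500.

1/4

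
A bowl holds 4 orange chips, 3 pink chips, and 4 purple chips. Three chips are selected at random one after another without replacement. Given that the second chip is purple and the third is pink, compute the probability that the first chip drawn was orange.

4/9

P(first=orange and the second chip is purple and the third is pink) = (4/11)·(4/10)·(3/9) = 8/165.
P(E) = Σ over first color = 8/165 + 4/165 + 2/55 = 6/55.
By Bayes, P(first=orange | E) = 8/165 / 6/55 = 4/9 ≈ 0.4444.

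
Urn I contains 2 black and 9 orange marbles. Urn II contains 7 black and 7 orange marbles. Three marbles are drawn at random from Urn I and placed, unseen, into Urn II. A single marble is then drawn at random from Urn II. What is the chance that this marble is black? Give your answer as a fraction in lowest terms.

Condition on how many of the transferred marbles are black (from Urn I: 2 black of 11; then Urn II has 17 total).
  0 black: C(2,0)C(9,3)/C(11,3) = 28/55; then P = 7/17
  1 black: C(2,1)C(9,2)/C(11,3) = 24/55; then P = 8/17
  2 black: C(2,2)C(9,1)/C(11,3) = 3/55; then P = 9/17
P(black from Urn II) = 83/187 ≈ 0.4439.

83/187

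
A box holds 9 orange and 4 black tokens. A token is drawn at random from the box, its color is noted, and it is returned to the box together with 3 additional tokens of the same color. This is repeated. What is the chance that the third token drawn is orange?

Sum over the four possibilities for the first two draws (orange/not-orange each), tracking how the orange count and total change by +3 per draw.
P(third is orange) = 9/13 ≈ 0.6923. (In a Pólya urn every draw has the same marginal probability 9/13.)

9/13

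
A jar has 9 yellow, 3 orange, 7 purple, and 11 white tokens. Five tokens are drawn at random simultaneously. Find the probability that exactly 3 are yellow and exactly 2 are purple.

Unordered draws without replacement: count favorable combinations over C(30,5).
Favorable = C(9,3) · C(3,0) · C(7,2) · C(11,0) = 1764; total = C(30,5) = 142506.
P = 1764/142506 = 14/1131 ≈ 0.0124.

14/1131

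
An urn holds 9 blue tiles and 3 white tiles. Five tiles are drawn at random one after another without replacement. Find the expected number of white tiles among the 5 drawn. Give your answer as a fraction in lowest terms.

By linearity of expectation, E[X] = Σ P(draw i is white); by symmetry each draw (even without replacement) has P(white) = 3/12.
E[X] = 5 · 3/12 = 5/4 ≈ 1.2500.

5/4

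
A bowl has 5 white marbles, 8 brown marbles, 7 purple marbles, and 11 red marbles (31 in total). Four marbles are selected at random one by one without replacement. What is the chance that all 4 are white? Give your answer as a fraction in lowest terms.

1/6293

Unordered draws without replacement: count favorable combinations over C(31,4).
Favorable = C(5,4) · C(8,0) · C(7,0) · C(11,0) = 5; total = C(31,4) = 31465.
P = 5/31465 = 1/6293 ≈ 0.0002.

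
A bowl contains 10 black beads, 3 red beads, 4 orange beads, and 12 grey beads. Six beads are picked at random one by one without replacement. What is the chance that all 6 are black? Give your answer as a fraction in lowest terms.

Unordered draws without replacement: count favorable combinations over C(29,6).
Favorable = C(10,6) · C(3,0) · C(4,0) · C(12,0) = 210; total = C(29,6) = 475020.
P = 210/475020 = 1/2262 ≈ 0.0004.

1/2262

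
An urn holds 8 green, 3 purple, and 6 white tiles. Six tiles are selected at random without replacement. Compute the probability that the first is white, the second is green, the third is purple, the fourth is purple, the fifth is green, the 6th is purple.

Multiply the conditional probability of each draw in order, without replacement, so each draw removes one from its color and from the total.
P = (6/17) · (8/16) · (3/15) · (2/14) · (7/13) · (1/12) = 1/4420 ≈ 0.0002.

1/4420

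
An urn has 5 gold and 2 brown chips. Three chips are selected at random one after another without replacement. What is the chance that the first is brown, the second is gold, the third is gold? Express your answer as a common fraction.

Multiply the conditional probability of each draw in order, without replacement, so each draw removes one from its color and from the total.
P = (2/7) · (5/6) · (4/5) = 4/21 ≈ 0.1905.

4/21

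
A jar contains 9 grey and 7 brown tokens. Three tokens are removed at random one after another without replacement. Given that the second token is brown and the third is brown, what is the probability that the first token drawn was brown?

5/14

P(first=brown and the second token is brown and the third is brown) = (7/16)·(6/15)·(5/14) = 1/16.
P(E) = Σ over first color = 9/80 + 1/16 = 7/40.
By Bayes, P(first=brown | E) = 1/16 / 7/40 = 5/14 ≈ 0.3571.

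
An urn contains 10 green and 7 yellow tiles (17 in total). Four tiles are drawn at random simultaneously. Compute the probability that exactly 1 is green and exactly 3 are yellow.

Unordered draws without replacement: count favorable combinations over C(17,4).
Favorable = C(10,1) · C(7,3) = 350; total = C(17,4) = 2380.
P = 350/2380 = 5/34 ≈ 0.1471.

5/34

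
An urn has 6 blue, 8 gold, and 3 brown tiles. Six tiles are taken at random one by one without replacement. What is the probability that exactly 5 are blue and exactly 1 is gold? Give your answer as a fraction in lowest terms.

6/1547

Unordered draws without replacement: count favorable combinations over C(17,6).
Favorable = C(6,5) · C(8,1) · C(3,0) = 48; total = C(17,6) = 12376.
P = 48/12376 = 6/1547 ≈ 0.0039.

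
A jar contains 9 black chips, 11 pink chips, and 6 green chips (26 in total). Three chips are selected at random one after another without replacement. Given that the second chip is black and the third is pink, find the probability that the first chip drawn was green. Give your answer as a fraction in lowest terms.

1/4

P(first=green and the second chip is black and the third is pink) = (6/26)·(9/25)·(11/24) = 99/2600.
P(E) = Σ over first color = 33/650 + 33/520 + 99/2600 = 99/650.
By Bayes, P(first=green | E) = 99/2600 / 99/650 = 1/4 ≈ 0.2500.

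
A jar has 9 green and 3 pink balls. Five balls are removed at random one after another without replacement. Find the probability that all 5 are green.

7/44

Unordered draws without replacement: count favorable combinations over C(12,5).
Favorable = C(9,5) · C(3,0) = 126; total = C(12,5) = 792.
P = 126/792 = 7/44 ≈ 0.1591.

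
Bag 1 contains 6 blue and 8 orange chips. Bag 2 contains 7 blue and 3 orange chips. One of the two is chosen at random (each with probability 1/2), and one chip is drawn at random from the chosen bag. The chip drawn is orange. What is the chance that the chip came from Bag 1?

40/61

P(orange | Bag 1) = 4/7; P(orange | Bag 2) = 3/10.
P(orange) = 1/2·4/7 + 1/2·3/10 = 61/140.
By Bayes' rule, P(Bag 1 | orange) = 2/7 / 61/140 = 40/61 ≈ 0.6557.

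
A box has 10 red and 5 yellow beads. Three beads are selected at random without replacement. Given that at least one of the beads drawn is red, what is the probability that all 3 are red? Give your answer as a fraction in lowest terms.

24/89

P(all 3 red) = C(10,3)/C(15,3) = 24/91; P(at least one red) = 1 − C(5,3)/C(15,3) = 89/91.
Since 'all 3 red' ⊆ 'at least one red', P(all 3 | at least one) = 24/91 / 89/91 = 24/89 ≈ 0.2697.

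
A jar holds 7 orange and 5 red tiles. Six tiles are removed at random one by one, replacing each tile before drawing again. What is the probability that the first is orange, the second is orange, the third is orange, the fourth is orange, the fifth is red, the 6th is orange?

Multiply the conditional probability of each draw in order, with replacement (the composition resets each draw).
P = (7/12) · (7/12) · (7/12) · (7/12) · (5/12) · (7/12) = 84035/2985984 ≈ 0.0281.

84035/2985984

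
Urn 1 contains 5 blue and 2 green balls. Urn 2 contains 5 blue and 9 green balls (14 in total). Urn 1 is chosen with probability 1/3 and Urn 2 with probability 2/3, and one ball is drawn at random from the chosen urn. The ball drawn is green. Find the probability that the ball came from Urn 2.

9/11

P(green | Urn 1) = 2/7; P(green | Urn 2) = 9/14.
P(green) = 1/3·2/7 + 2/3·9/14 = 11/21.
By Bayes' rule, P(Urn 2 | green) = 3/7 / 11/21 = 9/11 ≈ 0.8182.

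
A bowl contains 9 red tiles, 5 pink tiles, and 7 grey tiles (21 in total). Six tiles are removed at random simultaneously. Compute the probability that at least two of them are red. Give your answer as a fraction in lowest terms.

Sum the hypergeometric tail for j = 2,…,6 red tiles.
Favorable = C(9,2)·C(12,4) + C(9,3)·C(12,3) + C(9,4)·C(12,2) + C(9,5)·C(12,1) + C(9,6)·C(12,0) = 46212; total = C(21,6) = 54264.
P = 46212/54264 = 3851/4522 ≈ 0.8516.

3851/4522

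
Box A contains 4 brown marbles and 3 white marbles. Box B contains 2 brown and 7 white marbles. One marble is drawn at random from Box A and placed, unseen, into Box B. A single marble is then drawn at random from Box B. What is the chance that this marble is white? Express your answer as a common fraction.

26/35

Condition on how many of the transferred marbles are white (from Box A: 3 white of 7; then Box B has 10 total).
  0 white: C(3,0)C(4,1)/C(7,1) = 4/7; then P = 7/10
  1 white: C(3,1)C(4,0)/C(7,1) = 3/7; then P = 8/10
P(white from Box B) = 26/35 ≈ 0.7429.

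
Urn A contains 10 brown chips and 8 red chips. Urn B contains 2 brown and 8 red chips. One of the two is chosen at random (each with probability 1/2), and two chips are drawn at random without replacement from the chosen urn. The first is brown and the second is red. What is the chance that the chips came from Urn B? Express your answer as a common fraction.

17/42

P(E | Urn A) = 40/153; P(E | Urn B) = 8/45.
P(E) = 1/2·40/153 + 1/2·8/45 = 56/255.
By Bayes' rule, P(Urn B | E) = 4/45 / 56/255 = 17/42 ≈ 0.4048.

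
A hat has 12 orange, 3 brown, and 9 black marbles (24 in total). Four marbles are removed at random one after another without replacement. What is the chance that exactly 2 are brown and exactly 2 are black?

18/1771

Unordered draws without replacement: count favorable combinations over C(24,4).
Favorable = C(12,0) · C(3,2) · C(9,2) = 108; total = C(24,4) = 10626.
P = 108/10626 = 18/1771 ≈ 0.0102.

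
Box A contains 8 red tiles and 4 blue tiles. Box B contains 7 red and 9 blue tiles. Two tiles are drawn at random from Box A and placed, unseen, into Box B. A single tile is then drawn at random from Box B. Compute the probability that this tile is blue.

Condition on how many of the transferred tiles are blue (from Box A: 4 blue of 12; then Box B has 18 total).
  0 blue: C(4,0)C(8,2)/C(12,2) = 14/33; then P = 9/18
  1 blue: C(4,1)C(8,1)/C(12,2) = 16/33; then P = 10/18
  2 blue: C(4,2)C(8,0)/C(12,2) = 1/11; then P = 11/18
P(blue from Box B) = 29/54 ≈ 0.5370.

29/54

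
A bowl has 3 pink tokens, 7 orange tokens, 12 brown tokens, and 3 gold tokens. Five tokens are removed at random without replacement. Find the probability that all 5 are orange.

1/2530

Unordered draws without replacement: count favorable combinations over C(25,5).
Favorable = C(3,0) · C(7,5) · C(12,0) · C(3,0) = 21; total = C(25,5) = 53130.
P = 21/53130 = 1/2530 ≈ 0.0004.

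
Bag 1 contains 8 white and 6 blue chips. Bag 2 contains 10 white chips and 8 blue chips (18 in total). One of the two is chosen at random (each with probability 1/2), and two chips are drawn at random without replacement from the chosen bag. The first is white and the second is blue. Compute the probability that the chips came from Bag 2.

455/914

P(E | Bag 1) = 24/91; P(E | Bag 2) = 40/153.
P(E) = 1/2·24/91 + 1/2·40/153 = 3656/13923.
By Bayes' rule, P(Bag 2 | E) = 20/153 / 3656/13923 = 455/914 ≈ 0.4978.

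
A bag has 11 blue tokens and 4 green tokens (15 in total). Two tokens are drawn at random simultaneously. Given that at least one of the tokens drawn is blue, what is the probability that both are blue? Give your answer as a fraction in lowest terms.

P(both blue) = C(11,2)/C(15,2) = 11/21; P(at least one blue) = 1 − C(4,2)/C(15,2) = 33/35.
Since 'both blue' ⊆ 'at least one blue', P(both | at least one) = 11/21 / 33/35 = 5/9 ≈ 0.5556.

5/9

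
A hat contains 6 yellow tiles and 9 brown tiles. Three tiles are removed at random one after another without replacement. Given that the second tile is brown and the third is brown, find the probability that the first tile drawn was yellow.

P(first=yellow and the second tile is brown and the third is brown) = (6/15)·(9/14)·(8/13) = 72/455.
P(E) = Σ over first color = 72/455 + 12/65 = 12/35.
By Bayes, P(first=yellow | E) = 72/455 / 12/35 = 6/13 ≈ 0.4615.

6/13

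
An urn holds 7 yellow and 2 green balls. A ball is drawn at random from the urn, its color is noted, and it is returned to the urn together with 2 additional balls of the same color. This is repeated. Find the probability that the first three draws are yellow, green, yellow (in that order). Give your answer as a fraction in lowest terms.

Track the composition after each reinforcement of +2.
P = (7/9) · (2/11) · (9/13) = 14/143 ≈ 0.0979.

14/143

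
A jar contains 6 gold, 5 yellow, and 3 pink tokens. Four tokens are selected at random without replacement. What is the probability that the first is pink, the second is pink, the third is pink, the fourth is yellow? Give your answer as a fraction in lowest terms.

Multiply the conditional probability of each draw in order, without replacement, so each draw removes one from its color and from the total.
P = (3/14) · (2/13) · (1/12) · (5/11) = 5/4004 ≈ 0.0012.

5/4004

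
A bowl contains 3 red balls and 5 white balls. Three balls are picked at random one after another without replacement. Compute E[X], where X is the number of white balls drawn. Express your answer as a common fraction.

15/8

By linearity of expectation, E[X] = Σ P(draw i is white); by symmetry each draw (even without replacement) has P(white) = 5/8.
E[X] = 3 · 5/8 = 15/8 ≈ 1.8750.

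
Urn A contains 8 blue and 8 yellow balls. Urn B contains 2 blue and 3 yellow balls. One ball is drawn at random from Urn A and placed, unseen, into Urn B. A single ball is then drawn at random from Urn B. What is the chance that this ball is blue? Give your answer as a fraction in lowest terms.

Condition on how many of the transferred balls are blue (from Urn A: 8 blue of 16; then Urn B has 6 total).
  0 blue: C(8,0)C(8,1)/C(16,1) = 1/2; then P = 2/6
  1 blue: C(8,1)C(8,0)/C(16,1) = 1/2; then P = 3/6
P(blue from Urn B) = 5/12 ≈ 0.4167.

5/12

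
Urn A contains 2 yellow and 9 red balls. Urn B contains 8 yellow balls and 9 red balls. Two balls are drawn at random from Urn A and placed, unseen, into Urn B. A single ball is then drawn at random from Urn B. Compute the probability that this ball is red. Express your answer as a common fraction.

117/209

Condition on how many of the transferred balls are red (from Urn A: 9 red of 11; then Urn B has 19 total).
  0 red: C(9,0)C(2,2)/C(11,2) = 1/55; then P = 9/19
  1 red: C(9,1)C(2,1)/C(11,2) = 18/55; then P = 10/19
  2 red: C(9,2)C(2,0)/C(11,2) = 36/55; then P = 11/19
P(red from Urn B) = 117/209 ≈ 0.5598.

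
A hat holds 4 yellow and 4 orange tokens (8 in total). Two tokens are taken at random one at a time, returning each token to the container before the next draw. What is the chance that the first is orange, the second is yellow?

Multiply the conditional probability of each draw in order, with replacement (the composition resets each draw).
P = (4/8) · (4/8) = 1/4 ≈ 0.2500.

1/4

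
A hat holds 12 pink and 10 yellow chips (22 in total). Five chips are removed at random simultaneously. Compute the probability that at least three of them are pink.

79/133

Sum the hypergeometric tail for j = 3,…,5 pink chips.
Favorable = C(12,3)·C(10,2) + C(12,4)·C(10,1) + C(12,5)·C(10,0) = 15642; total = C(22,5) = 26334.
P = 15642/26334 = 79/133 ≈ 0.5940.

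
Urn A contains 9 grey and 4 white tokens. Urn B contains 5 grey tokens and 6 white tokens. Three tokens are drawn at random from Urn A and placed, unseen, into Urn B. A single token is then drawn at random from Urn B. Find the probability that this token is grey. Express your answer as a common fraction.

Condition on how many of the transferred tokens are grey (from Urn A: 9 grey of 13; then Urn B has 14 total).
  0 grey: C(9,0)C(4,3)/C(13,3) = 2/143; then P = 5/14
  1 grey: C(9,1)C(4,2)/C(13,3) = 27/143; then P = 6/14
  2 grey: C(9,2)C(4,1)/C(13,3) = 72/143; then P = 7/14
  3 grey: C(9,3)C(4,0)/C(13,3) = 42/143; then P = 8/14
P(grey from Urn B) = 46/91 ≈ 0.5055.

46/91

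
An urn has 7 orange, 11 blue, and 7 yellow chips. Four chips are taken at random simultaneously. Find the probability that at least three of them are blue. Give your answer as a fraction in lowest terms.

Sum the hypergeometric tail for j = 3,…,4 blue chips.
Favorable = C(11,3)·C(14,1) + C(11,4)·C(14,0) = 2640; total = C(25,4) = 12650.
P = 2640/12650 = 24/115 ≈ 0.2087.

24/115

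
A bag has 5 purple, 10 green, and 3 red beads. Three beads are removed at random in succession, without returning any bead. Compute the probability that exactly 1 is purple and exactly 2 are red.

5/272

Unordered draws without replacement: count favorable combinations over C(18,3).
Favorable = C(5,1) · C(10,0) · C(3,2) = 15; total = C(18,3) = 816.
P = 15/816 = 5/272 ≈ 0.0184.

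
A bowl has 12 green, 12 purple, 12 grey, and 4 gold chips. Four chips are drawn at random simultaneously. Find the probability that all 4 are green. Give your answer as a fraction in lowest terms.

Unordered draws without replacement: count favorable combinations over C(40,4).
Favorable = C(12,4) · C(12,0) · C(12,0) · C(4,0) = 495; total = C(40,4) = 91390.
P = 495/91390 = 99/18278 ≈ 0.0054.

99/18278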